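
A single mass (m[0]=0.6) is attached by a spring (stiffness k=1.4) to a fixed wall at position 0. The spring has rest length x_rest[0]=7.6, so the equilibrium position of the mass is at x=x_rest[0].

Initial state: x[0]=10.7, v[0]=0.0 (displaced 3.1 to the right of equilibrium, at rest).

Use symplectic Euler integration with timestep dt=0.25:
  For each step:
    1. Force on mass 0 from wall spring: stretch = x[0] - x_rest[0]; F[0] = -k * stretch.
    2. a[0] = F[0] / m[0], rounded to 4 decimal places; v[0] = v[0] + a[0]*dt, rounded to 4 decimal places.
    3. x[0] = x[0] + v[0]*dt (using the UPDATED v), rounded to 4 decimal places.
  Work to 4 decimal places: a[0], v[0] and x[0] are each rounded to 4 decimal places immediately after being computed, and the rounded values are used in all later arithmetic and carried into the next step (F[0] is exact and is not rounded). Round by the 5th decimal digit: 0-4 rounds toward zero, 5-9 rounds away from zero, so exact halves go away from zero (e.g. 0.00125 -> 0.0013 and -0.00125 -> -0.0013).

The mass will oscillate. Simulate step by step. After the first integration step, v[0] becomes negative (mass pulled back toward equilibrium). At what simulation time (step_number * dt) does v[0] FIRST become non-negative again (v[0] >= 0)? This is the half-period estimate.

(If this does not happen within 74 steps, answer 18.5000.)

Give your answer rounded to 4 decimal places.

Step 0: x=[10.7000] v=[0.0000]
Step 1: x=[10.2479] v=[-1.8083]
Step 2: x=[9.4097] v=[-3.3529]
Step 3: x=[8.3076] v=[-4.4086]
Step 4: x=[7.1023] v=[-4.8214]
Step 5: x=[5.9695] v=[-4.5311]
Step 6: x=[5.0745] v=[-3.5800]
Step 7: x=[4.5478] v=[-2.1068]
Step 8: x=[4.4662] v=[-0.3264]
Step 9: x=[4.8416] v=[1.5017]
First v>=0 after going negative at step 9, time=2.2500

Answer: 2.2500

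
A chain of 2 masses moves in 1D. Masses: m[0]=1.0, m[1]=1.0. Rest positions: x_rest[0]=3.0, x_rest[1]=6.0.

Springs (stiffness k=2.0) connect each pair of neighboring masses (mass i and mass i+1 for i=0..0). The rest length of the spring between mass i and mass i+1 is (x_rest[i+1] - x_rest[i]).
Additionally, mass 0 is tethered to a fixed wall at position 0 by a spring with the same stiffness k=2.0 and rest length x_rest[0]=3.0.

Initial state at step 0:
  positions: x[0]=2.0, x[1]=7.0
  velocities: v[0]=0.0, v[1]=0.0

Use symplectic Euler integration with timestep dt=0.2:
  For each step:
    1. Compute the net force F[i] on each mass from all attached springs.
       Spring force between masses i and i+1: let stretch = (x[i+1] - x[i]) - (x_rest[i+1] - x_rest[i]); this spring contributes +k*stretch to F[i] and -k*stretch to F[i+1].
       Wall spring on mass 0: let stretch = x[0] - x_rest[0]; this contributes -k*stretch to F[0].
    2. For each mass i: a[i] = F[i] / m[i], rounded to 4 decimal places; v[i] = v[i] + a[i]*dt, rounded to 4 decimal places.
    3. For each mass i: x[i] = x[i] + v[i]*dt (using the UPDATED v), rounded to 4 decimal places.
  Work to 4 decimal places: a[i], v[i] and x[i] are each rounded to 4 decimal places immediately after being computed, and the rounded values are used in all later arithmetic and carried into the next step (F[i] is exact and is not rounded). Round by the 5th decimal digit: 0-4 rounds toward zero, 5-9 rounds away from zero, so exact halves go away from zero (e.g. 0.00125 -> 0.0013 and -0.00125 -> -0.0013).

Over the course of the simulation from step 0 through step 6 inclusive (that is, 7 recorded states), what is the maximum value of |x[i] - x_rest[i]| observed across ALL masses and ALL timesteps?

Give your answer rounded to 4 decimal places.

Step 0: x=[2.0000 7.0000] v=[0.0000 0.0000]
Step 1: x=[2.2400 6.8400] v=[1.2000 -0.8000]
Step 2: x=[2.6688 6.5520] v=[2.1440 -1.4400]
Step 3: x=[3.1948 6.1933] v=[2.6298 -1.7933]
Step 4: x=[3.7051 5.8348] v=[2.5513 -1.7927]
Step 5: x=[4.0893 5.5459] v=[1.9211 -1.4446]
Step 6: x=[4.2629 5.3805] v=[0.8680 -0.8272]
Max displacement = 1.2629

Answer: 1.2629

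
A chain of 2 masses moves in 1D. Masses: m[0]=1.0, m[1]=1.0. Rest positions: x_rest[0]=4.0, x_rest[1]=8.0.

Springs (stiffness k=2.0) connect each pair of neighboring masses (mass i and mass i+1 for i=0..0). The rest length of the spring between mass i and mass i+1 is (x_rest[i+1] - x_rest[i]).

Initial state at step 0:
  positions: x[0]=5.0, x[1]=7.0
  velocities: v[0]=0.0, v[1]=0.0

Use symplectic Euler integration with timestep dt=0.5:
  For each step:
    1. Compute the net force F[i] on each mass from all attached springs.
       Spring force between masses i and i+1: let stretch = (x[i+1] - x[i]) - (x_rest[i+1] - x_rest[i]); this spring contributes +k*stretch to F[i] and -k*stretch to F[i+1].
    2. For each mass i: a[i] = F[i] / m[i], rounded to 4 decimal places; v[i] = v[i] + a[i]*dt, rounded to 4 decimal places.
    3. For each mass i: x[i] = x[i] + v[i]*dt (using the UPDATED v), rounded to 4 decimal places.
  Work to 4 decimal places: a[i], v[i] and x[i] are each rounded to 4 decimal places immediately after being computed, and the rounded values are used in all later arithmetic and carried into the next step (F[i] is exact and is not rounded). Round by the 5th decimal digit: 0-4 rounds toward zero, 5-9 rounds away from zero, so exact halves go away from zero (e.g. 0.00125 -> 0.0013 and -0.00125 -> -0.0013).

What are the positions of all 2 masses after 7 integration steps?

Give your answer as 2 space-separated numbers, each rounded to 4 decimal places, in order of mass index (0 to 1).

Step 0: x=[5.0000 7.0000] v=[0.0000 0.0000]
Step 1: x=[4.0000 8.0000] v=[-2.0000 2.0000]
Step 2: x=[3.0000 9.0000] v=[-2.0000 2.0000]
Step 3: x=[3.0000 9.0000] v=[0.0000 0.0000]
Step 4: x=[4.0000 8.0000] v=[2.0000 -2.0000]
Step 5: x=[5.0000 7.0000] v=[2.0000 -2.0000]
Step 6: x=[5.0000 7.0000] v=[0.0000 0.0000]
Step 7: x=[4.0000 8.0000] v=[-2.0000 2.0000]

Answer: 4.0000 8.0000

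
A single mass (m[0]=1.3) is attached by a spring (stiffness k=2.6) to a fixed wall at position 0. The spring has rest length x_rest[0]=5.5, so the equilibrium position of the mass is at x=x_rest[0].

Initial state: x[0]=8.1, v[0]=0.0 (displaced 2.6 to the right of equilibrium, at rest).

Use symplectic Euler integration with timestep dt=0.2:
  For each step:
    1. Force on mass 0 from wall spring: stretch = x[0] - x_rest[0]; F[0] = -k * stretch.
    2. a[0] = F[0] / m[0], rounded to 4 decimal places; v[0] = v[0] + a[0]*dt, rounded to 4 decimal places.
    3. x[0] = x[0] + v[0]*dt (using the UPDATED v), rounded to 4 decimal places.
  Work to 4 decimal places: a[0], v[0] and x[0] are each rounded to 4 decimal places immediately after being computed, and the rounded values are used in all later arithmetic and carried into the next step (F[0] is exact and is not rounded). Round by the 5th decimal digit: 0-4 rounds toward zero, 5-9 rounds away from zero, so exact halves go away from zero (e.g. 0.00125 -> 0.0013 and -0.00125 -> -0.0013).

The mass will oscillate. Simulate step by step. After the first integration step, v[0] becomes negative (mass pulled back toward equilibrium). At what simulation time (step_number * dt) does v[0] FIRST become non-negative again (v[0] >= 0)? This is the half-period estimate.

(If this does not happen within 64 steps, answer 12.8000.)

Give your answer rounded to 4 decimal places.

Answer: 2.4000

Derivation:
Step 0: x=[8.1000] v=[0.0000]
Step 1: x=[7.8920] v=[-1.0400]
Step 2: x=[7.4926] v=[-1.9968]
Step 3: x=[6.9338] v=[-2.7938]
Step 4: x=[6.2603] v=[-3.3673]
Step 5: x=[5.5260] v=[-3.6714]
Step 6: x=[4.7896] v=[-3.6818]
Step 7: x=[4.1101] v=[-3.3976]
Step 8: x=[3.5418] v=[-2.8416]
Step 9: x=[3.1301] v=[-2.0583]
Step 10: x=[2.9080] v=[-1.1103]
Step 11: x=[2.8933] v=[-0.0735]
Step 12: x=[3.0871] v=[0.9692]
First v>=0 after going negative at step 12, time=2.4000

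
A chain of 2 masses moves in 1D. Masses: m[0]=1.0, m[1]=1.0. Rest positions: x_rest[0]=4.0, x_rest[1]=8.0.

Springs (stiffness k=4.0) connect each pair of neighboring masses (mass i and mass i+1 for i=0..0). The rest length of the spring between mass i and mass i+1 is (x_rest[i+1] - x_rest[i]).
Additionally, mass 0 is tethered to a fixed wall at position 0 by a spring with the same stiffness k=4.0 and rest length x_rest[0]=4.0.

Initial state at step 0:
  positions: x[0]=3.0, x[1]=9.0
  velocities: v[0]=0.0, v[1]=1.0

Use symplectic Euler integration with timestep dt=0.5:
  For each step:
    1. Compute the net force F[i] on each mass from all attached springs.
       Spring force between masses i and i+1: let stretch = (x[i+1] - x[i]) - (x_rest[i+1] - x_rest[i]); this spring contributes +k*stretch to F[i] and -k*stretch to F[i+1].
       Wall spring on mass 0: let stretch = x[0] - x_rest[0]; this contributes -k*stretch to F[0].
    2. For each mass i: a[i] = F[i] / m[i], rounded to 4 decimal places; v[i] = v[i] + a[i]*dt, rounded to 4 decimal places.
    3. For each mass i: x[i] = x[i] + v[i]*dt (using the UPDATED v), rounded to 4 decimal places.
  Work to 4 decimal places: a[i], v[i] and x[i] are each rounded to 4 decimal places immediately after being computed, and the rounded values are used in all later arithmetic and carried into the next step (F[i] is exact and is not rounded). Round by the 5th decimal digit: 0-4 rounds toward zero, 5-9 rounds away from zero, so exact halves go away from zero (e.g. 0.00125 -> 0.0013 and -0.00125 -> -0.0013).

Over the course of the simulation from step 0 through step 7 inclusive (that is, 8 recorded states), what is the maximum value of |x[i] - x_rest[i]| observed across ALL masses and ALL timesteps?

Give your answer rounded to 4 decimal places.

Step 0: x=[3.0000 9.0000] v=[0.0000 1.0000]
Step 1: x=[6.0000 7.5000] v=[6.0000 -3.0000]
Step 2: x=[4.5000 8.5000] v=[-3.0000 2.0000]
Step 3: x=[2.5000 9.5000] v=[-4.0000 2.0000]
Step 4: x=[5.0000 7.5000] v=[5.0000 -4.0000]
Step 5: x=[5.0000 7.0000] v=[0.0000 -1.0000]
Step 6: x=[2.0000 8.5000] v=[-6.0000 3.0000]
Step 7: x=[3.5000 7.5000] v=[3.0000 -2.0000]
Max displacement = 2.0000

Answer: 2.0000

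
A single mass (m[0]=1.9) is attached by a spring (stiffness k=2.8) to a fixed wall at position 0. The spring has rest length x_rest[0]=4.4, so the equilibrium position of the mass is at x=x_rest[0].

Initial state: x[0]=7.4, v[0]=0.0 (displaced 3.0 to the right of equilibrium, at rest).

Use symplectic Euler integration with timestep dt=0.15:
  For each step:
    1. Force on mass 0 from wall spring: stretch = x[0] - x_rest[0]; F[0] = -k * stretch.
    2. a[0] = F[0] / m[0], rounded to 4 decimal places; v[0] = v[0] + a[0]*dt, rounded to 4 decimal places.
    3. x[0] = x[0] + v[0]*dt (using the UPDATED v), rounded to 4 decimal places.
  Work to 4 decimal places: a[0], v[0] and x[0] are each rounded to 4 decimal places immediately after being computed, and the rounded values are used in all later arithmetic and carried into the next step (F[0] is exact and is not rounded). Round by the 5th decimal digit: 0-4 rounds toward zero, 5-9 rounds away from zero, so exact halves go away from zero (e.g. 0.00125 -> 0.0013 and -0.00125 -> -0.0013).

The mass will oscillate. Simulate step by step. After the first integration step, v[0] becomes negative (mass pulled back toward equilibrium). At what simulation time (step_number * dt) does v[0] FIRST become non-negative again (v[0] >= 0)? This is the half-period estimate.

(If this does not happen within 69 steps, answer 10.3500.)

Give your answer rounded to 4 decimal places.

Step 0: x=[7.4000] v=[0.0000]
Step 1: x=[7.3005] v=[-0.6632]
Step 2: x=[7.1048] v=[-1.3044]
Step 3: x=[6.8195] v=[-1.9023]
Step 4: x=[6.4539] v=[-2.4371]
Step 5: x=[6.0202] v=[-2.8911]
Step 6: x=[5.5328] v=[-3.2493]
Step 7: x=[5.0078] v=[-3.4997]
Step 8: x=[4.4627] v=[-3.6341]
Step 9: x=[3.9155] v=[-3.6480]
Step 10: x=[3.3844] v=[-3.5409]
Step 11: x=[2.8869] v=[-3.3164]
Step 12: x=[2.4396] v=[-2.9819]
Step 13: x=[2.0573] v=[-2.5486]
Step 14: x=[1.7527] v=[-2.0307]
Step 15: x=[1.5359] v=[-1.4455]
Step 16: x=[1.4140] v=[-0.8124]
Step 17: x=[1.3912] v=[-0.1523]
Step 18: x=[1.4681] v=[0.5128]
First v>=0 after going negative at step 18, time=2.7000

Answer: 2.7000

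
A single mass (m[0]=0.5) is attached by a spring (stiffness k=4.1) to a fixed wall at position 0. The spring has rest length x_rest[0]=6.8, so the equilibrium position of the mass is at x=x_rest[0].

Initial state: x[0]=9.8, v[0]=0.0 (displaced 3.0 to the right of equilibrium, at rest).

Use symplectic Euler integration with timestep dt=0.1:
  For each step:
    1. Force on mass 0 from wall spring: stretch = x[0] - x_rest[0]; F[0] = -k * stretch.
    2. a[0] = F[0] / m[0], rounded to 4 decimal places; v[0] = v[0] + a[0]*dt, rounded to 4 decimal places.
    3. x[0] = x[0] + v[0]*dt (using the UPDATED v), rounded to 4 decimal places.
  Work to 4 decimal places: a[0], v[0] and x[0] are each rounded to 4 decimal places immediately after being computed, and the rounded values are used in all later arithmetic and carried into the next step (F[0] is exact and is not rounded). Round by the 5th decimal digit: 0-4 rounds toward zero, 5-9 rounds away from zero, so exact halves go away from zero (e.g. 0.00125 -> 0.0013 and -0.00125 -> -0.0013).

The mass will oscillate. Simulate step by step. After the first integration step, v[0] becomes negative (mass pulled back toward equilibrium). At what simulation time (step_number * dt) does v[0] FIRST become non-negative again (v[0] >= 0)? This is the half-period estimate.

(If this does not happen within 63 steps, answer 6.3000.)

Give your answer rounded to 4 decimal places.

Answer: 1.1000

Derivation:
Step 0: x=[9.8000] v=[0.0000]
Step 1: x=[9.5540] v=[-2.4600]
Step 2: x=[9.0822] v=[-4.7183]
Step 3: x=[8.4232] v=[-6.5897]
Step 4: x=[7.6311] v=[-7.9207]
Step 5: x=[6.7709] v=[-8.6022]
Step 6: x=[5.9131] v=[-8.5783]
Step 7: x=[5.1280] v=[-7.8510]
Step 8: x=[4.4800] v=[-6.4800]
Step 9: x=[4.0222] v=[-4.5776]
Step 10: x=[3.7922] v=[-2.2998]
Step 11: x=[3.8089] v=[0.1666]
First v>=0 after going negative at step 11, time=1.1000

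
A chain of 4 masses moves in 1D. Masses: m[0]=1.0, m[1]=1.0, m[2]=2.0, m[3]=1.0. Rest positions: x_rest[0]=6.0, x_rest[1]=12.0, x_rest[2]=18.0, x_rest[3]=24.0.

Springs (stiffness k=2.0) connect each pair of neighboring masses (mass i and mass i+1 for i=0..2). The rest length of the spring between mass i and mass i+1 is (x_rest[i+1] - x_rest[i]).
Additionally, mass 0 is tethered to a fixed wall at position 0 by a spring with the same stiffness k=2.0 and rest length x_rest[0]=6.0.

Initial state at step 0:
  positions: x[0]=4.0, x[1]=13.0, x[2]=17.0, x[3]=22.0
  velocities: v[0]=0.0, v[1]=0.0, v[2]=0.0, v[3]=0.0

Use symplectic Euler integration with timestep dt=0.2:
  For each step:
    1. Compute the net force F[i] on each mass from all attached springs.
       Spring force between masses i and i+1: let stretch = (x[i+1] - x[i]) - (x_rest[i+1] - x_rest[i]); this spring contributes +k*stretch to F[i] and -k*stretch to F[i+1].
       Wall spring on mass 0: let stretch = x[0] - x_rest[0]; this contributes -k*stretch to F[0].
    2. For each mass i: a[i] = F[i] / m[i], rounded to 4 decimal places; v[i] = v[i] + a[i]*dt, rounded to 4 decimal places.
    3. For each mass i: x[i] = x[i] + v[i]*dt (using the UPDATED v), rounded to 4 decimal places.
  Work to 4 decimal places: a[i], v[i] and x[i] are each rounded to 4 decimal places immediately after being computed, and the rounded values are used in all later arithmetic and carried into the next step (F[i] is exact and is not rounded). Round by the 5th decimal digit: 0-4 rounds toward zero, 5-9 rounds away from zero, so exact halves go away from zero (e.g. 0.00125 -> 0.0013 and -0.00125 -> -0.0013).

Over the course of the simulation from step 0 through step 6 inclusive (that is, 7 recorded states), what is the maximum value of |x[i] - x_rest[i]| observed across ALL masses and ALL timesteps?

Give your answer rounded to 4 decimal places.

Answer: 2.2777

Derivation:
Step 0: x=[4.0000 13.0000 17.0000 22.0000] v=[0.0000 0.0000 0.0000 0.0000]
Step 1: x=[4.4000 12.6000 17.0400 22.0800] v=[2.0000 -2.0000 0.2000 0.4000]
Step 2: x=[5.1040 11.8992 17.1040 22.2368] v=[3.5200 -3.5040 0.3200 0.7840]
Step 3: x=[5.9433 11.0712 17.1651 22.4630] v=[4.1965 -4.1402 0.3056 1.1309]
Step 4: x=[6.7174 10.3204 17.1944 22.7453] v=[3.8703 -3.7538 0.1464 1.4117]
Step 5: x=[7.2423 9.8313 17.1708 23.0636] v=[2.6245 -2.4454 -0.1182 1.5913]
Step 6: x=[7.3949 9.7223 17.0893 23.3904] v=[0.7632 -0.5452 -0.4075 1.6342]
Max displacement = 2.2777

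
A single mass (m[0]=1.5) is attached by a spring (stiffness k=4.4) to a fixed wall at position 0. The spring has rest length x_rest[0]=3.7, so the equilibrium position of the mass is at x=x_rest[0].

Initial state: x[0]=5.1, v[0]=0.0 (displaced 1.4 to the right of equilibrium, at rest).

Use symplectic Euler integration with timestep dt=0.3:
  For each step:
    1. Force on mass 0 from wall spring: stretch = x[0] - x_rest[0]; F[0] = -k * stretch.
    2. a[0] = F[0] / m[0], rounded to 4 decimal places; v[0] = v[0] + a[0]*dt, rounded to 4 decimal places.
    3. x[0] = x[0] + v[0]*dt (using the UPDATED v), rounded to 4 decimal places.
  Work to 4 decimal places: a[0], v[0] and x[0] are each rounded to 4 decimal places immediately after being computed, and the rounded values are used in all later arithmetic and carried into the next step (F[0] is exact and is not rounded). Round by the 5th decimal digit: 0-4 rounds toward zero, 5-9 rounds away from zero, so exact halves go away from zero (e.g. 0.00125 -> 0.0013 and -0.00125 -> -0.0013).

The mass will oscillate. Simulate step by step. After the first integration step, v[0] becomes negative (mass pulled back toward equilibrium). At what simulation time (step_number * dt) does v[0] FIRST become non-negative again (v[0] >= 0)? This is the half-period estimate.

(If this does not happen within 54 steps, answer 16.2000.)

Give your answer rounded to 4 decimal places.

Answer: 2.1000

Derivation:
Step 0: x=[5.1000] v=[0.0000]
Step 1: x=[4.7304] v=[-1.2320]
Step 2: x=[4.0888] v=[-2.1388]
Step 3: x=[3.3445] v=[-2.4810]
Step 4: x=[2.6940] v=[-2.1682]
Step 5: x=[2.3091] v=[-1.2829]
Step 6: x=[2.2914] v=[-0.0589]
Step 7: x=[2.6456] v=[1.1807]
First v>=0 after going negative at step 7, time=2.1000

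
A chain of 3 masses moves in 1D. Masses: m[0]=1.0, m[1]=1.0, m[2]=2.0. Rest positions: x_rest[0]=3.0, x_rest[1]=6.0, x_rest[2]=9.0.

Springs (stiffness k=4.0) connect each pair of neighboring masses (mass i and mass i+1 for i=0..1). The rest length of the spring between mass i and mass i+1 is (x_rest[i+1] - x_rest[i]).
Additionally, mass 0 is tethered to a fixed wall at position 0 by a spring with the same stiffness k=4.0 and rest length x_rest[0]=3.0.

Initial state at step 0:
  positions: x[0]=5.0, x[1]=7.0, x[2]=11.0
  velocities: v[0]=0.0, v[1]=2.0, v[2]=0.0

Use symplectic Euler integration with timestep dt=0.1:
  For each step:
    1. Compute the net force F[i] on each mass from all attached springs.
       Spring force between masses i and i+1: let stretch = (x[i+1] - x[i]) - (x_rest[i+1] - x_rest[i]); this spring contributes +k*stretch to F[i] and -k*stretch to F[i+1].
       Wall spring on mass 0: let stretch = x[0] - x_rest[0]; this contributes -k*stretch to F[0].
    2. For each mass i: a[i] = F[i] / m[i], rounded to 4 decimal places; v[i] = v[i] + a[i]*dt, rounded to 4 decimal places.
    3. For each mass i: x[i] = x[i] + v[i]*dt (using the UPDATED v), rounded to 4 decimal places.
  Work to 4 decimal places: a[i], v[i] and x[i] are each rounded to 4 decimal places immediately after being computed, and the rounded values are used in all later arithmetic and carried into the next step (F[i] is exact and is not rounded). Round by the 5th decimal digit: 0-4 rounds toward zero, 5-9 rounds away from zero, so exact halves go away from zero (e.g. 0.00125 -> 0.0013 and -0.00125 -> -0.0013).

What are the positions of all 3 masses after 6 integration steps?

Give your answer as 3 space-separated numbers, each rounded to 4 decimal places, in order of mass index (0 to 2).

Step 0: x=[5.0000 7.0000 11.0000] v=[0.0000 2.0000 0.0000]
Step 1: x=[4.8800 7.2800 10.9800] v=[-1.2000 2.8000 -0.2000]
Step 2: x=[4.6608 7.6120 10.9460] v=[-2.1920 3.3200 -0.3400]
Step 3: x=[4.3732 7.9593 10.9053] v=[-2.8758 3.4731 -0.4068]
Step 4: x=[4.0541 8.2810 10.8657] v=[-3.1906 3.2171 -0.3960]
Step 5: x=[3.7420 8.5370 10.8344] v=[-3.1215 2.5602 -0.3129]
Step 6: x=[3.4720 8.6931 10.8172] v=[-2.7003 1.5612 -0.1724]

Answer: 3.4720 8.6931 10.8172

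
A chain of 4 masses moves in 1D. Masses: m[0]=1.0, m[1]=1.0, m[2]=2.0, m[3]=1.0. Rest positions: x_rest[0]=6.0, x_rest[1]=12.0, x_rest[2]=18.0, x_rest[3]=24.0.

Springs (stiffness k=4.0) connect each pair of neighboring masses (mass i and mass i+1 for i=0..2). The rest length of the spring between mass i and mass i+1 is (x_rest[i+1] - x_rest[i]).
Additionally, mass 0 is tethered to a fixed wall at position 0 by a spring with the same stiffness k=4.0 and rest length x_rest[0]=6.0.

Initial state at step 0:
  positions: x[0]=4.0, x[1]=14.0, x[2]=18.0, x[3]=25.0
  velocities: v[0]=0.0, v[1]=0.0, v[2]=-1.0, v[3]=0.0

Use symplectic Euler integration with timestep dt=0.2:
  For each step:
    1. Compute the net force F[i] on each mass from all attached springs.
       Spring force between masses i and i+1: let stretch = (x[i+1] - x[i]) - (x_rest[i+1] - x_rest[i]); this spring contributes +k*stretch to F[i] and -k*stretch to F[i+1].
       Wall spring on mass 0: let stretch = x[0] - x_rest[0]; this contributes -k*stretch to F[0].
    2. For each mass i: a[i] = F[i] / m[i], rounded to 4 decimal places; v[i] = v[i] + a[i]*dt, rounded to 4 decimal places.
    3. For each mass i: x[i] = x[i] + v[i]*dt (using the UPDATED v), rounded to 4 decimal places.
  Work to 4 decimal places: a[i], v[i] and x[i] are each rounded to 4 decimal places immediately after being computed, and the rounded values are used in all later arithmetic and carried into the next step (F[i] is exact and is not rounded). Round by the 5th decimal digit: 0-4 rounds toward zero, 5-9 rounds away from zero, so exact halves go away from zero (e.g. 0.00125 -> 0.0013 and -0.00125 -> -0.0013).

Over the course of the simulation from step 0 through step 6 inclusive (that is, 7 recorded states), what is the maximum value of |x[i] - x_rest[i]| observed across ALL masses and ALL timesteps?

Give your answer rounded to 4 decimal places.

Answer: 2.1393

Derivation:
Step 0: x=[4.0000 14.0000 18.0000 25.0000] v=[0.0000 0.0000 -1.0000 0.0000]
Step 1: x=[4.9600 13.0400 18.0400 24.8400] v=[4.8000 -4.8000 0.2000 -0.8000]
Step 2: x=[6.4192 11.5872 18.2240 24.5520] v=[7.2960 -7.2640 0.9200 -1.4400]
Step 3: x=[7.6782 10.3694 18.3833 24.2115] v=[6.2950 -6.0890 0.7965 -1.7024]
Step 4: x=[8.1393 10.0032 18.3677 23.8985] v=[2.3054 -1.8308 -0.0778 -1.5650]
Step 5: x=[7.5963 10.6771 18.1254 23.6606] v=[-2.7149 3.3697 -1.2113 -1.1896]
Step 6: x=[6.3308 12.0498 17.7301 23.4970] v=[-6.3273 6.8637 -1.9765 -0.8178]
Max displacement = 2.1393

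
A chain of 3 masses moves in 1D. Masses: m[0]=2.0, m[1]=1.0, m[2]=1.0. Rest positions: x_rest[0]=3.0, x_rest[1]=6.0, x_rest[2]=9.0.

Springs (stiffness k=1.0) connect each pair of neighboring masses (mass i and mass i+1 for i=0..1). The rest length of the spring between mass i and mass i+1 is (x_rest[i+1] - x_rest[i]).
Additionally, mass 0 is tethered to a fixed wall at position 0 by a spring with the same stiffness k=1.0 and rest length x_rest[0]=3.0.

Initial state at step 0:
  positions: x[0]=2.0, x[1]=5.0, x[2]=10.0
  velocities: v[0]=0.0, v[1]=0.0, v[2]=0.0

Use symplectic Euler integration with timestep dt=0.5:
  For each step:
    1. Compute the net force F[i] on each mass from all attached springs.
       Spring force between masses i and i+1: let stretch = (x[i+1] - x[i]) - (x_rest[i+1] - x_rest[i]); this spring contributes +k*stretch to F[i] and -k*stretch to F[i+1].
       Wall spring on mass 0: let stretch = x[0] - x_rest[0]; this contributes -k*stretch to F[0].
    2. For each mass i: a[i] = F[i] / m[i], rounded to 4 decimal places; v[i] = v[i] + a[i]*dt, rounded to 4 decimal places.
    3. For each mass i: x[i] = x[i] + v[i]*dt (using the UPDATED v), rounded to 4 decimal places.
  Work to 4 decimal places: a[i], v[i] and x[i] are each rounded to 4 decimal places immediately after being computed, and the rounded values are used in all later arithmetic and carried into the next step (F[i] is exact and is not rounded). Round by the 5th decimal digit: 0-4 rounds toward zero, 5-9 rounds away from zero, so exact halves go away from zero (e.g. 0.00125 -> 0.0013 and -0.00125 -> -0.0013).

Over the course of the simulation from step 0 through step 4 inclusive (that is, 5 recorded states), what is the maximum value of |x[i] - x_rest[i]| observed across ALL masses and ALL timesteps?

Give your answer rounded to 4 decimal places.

Answer: 1.1914

Derivation:
Step 0: x=[2.0000 5.0000 10.0000] v=[0.0000 0.0000 0.0000]
Step 1: x=[2.1250 5.5000 9.5000] v=[0.2500 1.0000 -1.0000]
Step 2: x=[2.4063 6.1563 8.7500] v=[0.5625 1.3125 -1.5000]
Step 3: x=[2.8556 6.5235 8.1016] v=[0.8985 0.7344 -1.2969]
Step 4: x=[3.4064 6.3683 7.8086] v=[1.1016 -0.3105 -0.5860]
Max displacement = 1.1914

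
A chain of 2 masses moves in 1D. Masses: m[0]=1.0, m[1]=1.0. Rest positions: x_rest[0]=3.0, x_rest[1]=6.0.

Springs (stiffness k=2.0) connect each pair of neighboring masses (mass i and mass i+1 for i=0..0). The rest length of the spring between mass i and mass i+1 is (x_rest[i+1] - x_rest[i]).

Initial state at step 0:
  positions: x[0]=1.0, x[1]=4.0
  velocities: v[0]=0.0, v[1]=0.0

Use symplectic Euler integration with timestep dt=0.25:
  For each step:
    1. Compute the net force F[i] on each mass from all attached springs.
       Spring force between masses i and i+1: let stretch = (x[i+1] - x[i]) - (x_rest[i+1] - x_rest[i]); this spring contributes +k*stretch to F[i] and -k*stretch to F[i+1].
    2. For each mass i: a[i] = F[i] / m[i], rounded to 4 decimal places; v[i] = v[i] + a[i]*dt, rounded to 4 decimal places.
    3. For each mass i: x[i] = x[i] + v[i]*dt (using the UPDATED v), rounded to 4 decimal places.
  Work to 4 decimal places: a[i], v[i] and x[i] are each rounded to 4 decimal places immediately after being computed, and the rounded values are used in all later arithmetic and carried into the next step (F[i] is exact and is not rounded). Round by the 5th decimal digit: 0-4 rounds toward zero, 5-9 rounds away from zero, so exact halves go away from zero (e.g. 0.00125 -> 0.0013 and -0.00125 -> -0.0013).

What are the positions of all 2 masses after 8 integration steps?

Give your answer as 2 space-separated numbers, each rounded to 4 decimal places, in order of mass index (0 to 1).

Step 0: x=[1.0000 4.0000] v=[0.0000 0.0000]
Step 1: x=[1.0000 4.0000] v=[0.0000 0.0000]
Step 2: x=[1.0000 4.0000] v=[0.0000 0.0000]
Step 3: x=[1.0000 4.0000] v=[0.0000 0.0000]
Step 4: x=[1.0000 4.0000] v=[0.0000 0.0000]
Step 5: x=[1.0000 4.0000] v=[0.0000 0.0000]
Step 6: x=[1.0000 4.0000] v=[0.0000 0.0000]
Step 7: x=[1.0000 4.0000] v=[0.0000 0.0000]
Step 8: x=[1.0000 4.0000] v=[0.0000 0.0000]

Answer: 1.0000 4.0000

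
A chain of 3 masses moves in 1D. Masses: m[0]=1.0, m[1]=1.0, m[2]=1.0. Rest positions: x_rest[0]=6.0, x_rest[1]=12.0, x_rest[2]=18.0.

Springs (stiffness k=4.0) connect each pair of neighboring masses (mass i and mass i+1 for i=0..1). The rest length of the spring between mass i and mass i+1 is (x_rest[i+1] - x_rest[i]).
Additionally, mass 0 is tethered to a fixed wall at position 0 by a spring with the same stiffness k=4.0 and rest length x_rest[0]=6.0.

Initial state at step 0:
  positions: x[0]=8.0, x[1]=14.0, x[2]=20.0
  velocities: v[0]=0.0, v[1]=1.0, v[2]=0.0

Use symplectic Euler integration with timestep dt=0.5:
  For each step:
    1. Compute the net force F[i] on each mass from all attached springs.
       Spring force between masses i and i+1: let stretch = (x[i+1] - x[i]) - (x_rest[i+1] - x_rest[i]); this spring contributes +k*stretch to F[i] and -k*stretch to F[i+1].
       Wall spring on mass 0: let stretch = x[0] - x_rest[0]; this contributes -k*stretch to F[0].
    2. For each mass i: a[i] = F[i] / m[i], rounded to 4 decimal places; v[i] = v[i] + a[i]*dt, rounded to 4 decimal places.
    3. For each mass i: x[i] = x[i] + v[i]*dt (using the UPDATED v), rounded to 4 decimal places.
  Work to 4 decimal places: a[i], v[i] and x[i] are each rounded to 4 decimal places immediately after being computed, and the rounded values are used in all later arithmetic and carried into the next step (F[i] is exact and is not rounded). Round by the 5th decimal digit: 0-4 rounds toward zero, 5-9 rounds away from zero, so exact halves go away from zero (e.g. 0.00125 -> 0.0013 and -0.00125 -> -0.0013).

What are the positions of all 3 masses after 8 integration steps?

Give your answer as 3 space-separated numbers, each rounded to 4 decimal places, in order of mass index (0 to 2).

Answer: 6.0000 9.5000 16.0000

Derivation:
Step 0: x=[8.0000 14.0000 20.0000] v=[0.0000 1.0000 0.0000]
Step 1: x=[6.0000 14.5000 20.0000] v=[-4.0000 1.0000 0.0000]
Step 2: x=[6.5000 12.0000 20.5000] v=[1.0000 -5.0000 1.0000]
Step 3: x=[6.0000 12.5000 18.5000] v=[-1.0000 1.0000 -4.0000]
Step 4: x=[6.0000 12.5000 16.5000] v=[0.0000 0.0000 -4.0000]
Step 5: x=[6.5000 10.0000 16.5000] v=[1.0000 -5.0000 0.0000]
Step 6: x=[4.0000 10.5000 16.0000] v=[-5.0000 1.0000 -1.0000]
Step 7: x=[4.0000 10.0000 16.0000] v=[0.0000 -1.0000 0.0000]
Step 8: x=[6.0000 9.5000 16.0000] v=[4.0000 -1.0000 0.0000]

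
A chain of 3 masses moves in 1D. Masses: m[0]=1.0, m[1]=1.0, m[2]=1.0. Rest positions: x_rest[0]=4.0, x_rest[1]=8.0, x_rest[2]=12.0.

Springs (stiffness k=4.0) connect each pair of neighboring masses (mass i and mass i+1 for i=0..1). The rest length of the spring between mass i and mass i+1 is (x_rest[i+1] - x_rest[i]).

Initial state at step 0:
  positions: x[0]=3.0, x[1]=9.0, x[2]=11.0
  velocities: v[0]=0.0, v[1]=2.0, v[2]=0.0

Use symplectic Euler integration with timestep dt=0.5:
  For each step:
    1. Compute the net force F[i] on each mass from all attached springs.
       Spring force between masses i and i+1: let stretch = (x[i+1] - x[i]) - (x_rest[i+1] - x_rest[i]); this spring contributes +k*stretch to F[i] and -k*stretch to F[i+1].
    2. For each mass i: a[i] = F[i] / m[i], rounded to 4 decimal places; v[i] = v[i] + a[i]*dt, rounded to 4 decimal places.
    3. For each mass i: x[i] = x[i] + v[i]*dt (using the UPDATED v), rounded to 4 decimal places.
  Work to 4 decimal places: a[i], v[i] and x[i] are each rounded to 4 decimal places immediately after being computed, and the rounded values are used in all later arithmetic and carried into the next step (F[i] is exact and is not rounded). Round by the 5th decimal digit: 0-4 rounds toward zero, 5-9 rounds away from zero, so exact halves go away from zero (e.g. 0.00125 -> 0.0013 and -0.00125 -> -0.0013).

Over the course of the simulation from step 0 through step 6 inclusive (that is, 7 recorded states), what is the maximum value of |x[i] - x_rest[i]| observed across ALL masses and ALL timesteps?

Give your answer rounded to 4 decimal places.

Step 0: x=[3.0000 9.0000 11.0000] v=[0.0000 2.0000 0.0000]
Step 1: x=[5.0000 6.0000 13.0000] v=[4.0000 -6.0000 4.0000]
Step 2: x=[4.0000 9.0000 12.0000] v=[-2.0000 6.0000 -2.0000]
Step 3: x=[4.0000 10.0000 12.0000] v=[0.0000 2.0000 0.0000]
Step 4: x=[6.0000 7.0000 14.0000] v=[4.0000 -6.0000 4.0000]
Step 5: x=[5.0000 10.0000 13.0000] v=[-2.0000 6.0000 -2.0000]
Step 6: x=[5.0000 11.0000 13.0000] v=[0.0000 2.0000 0.0000]
Max displacement = 3.0000

Answer: 3.0000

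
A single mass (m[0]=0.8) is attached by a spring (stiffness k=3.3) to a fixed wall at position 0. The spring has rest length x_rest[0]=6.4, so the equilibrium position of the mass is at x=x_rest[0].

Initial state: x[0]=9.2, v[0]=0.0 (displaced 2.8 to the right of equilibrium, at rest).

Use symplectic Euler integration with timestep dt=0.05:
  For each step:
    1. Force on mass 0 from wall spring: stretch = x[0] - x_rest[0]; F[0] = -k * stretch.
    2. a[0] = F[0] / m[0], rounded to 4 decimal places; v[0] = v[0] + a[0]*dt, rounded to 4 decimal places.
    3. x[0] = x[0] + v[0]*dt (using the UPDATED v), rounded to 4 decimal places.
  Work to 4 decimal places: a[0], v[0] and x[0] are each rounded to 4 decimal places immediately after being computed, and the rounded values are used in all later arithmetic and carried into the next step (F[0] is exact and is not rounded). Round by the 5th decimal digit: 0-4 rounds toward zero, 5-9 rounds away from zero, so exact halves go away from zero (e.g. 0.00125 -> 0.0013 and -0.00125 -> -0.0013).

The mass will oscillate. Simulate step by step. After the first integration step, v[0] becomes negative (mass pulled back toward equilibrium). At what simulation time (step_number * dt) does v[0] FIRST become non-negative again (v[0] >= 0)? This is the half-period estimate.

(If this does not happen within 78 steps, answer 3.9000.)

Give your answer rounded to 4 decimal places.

Step 0: x=[9.2000] v=[0.0000]
Step 1: x=[9.1711] v=[-0.5775]
Step 2: x=[9.1137] v=[-1.1490]
Step 3: x=[9.0283] v=[-1.7087]
Step 4: x=[8.9158] v=[-2.2508]
Step 5: x=[8.7773] v=[-2.7697]
Step 6: x=[8.6143] v=[-3.2600]
Step 7: x=[8.4285] v=[-3.7167]
Step 8: x=[8.2217] v=[-4.1351]
Step 9: x=[7.9962] v=[-4.5108]
Step 10: x=[7.7542] v=[-4.8400]
Step 11: x=[7.4982] v=[-5.1193]
Step 12: x=[7.2309] v=[-5.3458]
Step 13: x=[6.9550] v=[-5.5172]
Step 14: x=[6.6734] v=[-5.6317]
Step 15: x=[6.3890] v=[-5.6881]
Step 16: x=[6.1047] v=[-5.6858]
Step 17: x=[5.8235] v=[-5.6249]
Step 18: x=[5.5482] v=[-5.5060]
Step 19: x=[5.2817] v=[-5.3303]
Step 20: x=[5.0267] v=[-5.0997]
Step 21: x=[4.7859] v=[-4.8165]
Step 22: x=[4.5617] v=[-4.4836]
Step 23: x=[4.3565] v=[-4.1045]
Step 24: x=[4.1724] v=[-3.6830]
Step 25: x=[4.0112] v=[-3.2236]
Step 26: x=[3.8747] v=[-2.7309]
Step 27: x=[3.7642] v=[-2.2101]
Step 28: x=[3.6809] v=[-1.6665]
Step 29: x=[3.6256] v=[-1.1057]
Step 30: x=[3.5989] v=[-0.5335]
Step 31: x=[3.6011] v=[0.0442]
First v>=0 after going negative at step 31, time=1.5500

Answer: 1.5500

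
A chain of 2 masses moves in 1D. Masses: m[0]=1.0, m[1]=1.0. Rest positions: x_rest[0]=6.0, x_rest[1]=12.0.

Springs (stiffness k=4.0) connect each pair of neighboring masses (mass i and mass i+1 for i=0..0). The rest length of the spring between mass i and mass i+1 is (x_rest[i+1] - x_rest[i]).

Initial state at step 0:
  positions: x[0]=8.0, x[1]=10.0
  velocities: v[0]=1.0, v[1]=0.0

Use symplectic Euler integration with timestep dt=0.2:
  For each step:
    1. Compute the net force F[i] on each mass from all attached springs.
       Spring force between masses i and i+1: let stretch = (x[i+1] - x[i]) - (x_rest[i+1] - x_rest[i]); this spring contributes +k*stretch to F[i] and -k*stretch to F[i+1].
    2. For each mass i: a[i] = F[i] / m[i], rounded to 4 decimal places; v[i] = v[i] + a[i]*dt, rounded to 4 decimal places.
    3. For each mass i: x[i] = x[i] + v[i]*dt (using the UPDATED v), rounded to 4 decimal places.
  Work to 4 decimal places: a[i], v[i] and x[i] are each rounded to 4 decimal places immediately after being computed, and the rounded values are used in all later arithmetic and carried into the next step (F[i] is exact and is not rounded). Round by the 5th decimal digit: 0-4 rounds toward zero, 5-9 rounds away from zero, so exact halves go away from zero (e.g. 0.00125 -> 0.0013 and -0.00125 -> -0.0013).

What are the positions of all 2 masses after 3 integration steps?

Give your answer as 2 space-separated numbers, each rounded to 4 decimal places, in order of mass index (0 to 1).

Answer: 5.6007 12.9993

Derivation:
Step 0: x=[8.0000 10.0000] v=[1.0000 0.0000]
Step 1: x=[7.5600 10.6400] v=[-2.2000 3.2000]
Step 2: x=[6.6528 11.7472] v=[-4.5360 5.5360]
Step 3: x=[5.6007 12.9993] v=[-5.2605 6.2605]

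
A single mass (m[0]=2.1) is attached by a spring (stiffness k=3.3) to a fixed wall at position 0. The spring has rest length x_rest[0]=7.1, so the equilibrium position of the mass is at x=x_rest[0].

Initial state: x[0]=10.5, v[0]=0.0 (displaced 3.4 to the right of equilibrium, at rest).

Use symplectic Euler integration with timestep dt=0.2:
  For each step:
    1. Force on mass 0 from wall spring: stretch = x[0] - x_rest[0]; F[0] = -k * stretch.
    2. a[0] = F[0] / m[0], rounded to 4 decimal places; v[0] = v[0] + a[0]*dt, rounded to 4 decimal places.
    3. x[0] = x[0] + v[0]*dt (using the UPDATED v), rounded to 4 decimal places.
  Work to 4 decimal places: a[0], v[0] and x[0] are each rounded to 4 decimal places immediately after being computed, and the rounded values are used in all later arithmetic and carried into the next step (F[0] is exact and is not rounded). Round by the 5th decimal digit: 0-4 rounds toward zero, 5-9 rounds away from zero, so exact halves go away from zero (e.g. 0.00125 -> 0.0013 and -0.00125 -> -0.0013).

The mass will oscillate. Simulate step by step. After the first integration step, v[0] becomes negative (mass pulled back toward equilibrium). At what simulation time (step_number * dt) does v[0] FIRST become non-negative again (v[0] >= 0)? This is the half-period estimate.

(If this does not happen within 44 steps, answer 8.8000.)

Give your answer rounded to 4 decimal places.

Step 0: x=[10.5000] v=[0.0000]
Step 1: x=[10.2863] v=[-1.0686]
Step 2: x=[9.8723] v=[-2.0700]
Step 3: x=[9.2840] v=[-2.9413]
Step 4: x=[8.5585] v=[-3.6277]
Step 5: x=[7.7413] v=[-4.0861]
Step 6: x=[6.8838] v=[-4.2877]
Step 7: x=[6.0398] v=[-4.2198]
Step 8: x=[5.2625] v=[-3.8866]
Step 9: x=[4.6007] v=[-3.3091]
Step 10: x=[4.0960] v=[-2.5236]
Step 11: x=[3.7801] v=[-1.5795]
Step 12: x=[3.6729] v=[-0.5361]
Step 13: x=[3.7811] v=[0.5410]
First v>=0 after going negative at step 13, time=2.6000

Answer: 2.6000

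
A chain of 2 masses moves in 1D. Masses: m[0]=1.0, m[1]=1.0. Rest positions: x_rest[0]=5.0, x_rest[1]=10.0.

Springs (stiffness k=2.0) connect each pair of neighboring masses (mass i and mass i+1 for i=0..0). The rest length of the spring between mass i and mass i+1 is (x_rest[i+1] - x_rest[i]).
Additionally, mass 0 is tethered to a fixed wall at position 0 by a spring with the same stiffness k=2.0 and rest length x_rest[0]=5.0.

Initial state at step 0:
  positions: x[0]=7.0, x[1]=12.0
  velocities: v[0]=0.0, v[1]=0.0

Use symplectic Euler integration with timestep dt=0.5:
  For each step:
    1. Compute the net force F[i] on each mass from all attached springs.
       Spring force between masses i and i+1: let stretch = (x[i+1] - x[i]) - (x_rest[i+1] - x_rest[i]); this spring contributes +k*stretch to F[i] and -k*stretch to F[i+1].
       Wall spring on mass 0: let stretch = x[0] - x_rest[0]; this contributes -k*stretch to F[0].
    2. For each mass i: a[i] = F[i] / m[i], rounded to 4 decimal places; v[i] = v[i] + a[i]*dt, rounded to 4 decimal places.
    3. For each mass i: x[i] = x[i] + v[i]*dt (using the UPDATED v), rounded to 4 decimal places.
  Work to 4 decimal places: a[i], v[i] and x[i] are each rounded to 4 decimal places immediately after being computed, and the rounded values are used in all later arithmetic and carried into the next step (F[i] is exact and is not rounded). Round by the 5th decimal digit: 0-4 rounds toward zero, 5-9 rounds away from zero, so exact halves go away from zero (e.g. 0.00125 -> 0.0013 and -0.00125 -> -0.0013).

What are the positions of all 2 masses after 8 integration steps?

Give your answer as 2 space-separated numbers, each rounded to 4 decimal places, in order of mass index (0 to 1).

Answer: 3.3750 8.2735

Derivation:
Step 0: x=[7.0000 12.0000] v=[0.0000 0.0000]
Step 1: x=[6.0000 12.0000] v=[-2.0000 0.0000]
Step 2: x=[5.0000 11.5000] v=[-2.0000 -1.0000]
Step 3: x=[4.7500 10.2500] v=[-0.5000 -2.5000]
Step 4: x=[4.8750 8.7500] v=[0.2500 -3.0000]
Step 5: x=[4.5000 7.8125] v=[-0.7500 -1.8750]
Step 6: x=[3.5313 7.7188] v=[-1.9375 -0.1875]
Step 7: x=[2.8907 8.0313] v=[-1.2813 0.6250]
Step 8: x=[3.3750 8.2735] v=[0.9686 0.4844]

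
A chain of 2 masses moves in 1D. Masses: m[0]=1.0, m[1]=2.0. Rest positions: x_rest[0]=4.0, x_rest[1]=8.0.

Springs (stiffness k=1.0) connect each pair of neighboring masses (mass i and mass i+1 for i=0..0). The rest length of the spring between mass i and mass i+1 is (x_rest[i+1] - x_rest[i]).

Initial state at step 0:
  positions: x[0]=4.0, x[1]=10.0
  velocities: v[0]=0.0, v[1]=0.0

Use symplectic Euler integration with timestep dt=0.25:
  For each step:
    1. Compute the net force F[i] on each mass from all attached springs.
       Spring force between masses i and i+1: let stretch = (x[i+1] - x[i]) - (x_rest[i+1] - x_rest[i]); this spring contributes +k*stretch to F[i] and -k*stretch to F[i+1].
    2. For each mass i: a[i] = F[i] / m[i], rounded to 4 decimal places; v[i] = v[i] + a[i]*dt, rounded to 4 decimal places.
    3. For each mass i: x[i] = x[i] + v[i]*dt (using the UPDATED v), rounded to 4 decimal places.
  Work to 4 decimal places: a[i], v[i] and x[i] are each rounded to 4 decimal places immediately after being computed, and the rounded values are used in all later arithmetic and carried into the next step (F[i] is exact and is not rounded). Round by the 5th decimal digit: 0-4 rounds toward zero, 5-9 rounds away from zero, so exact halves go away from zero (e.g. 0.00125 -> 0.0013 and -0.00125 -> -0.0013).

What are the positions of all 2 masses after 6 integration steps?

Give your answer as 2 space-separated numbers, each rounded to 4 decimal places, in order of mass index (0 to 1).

Answer: 5.8925 9.0537

Derivation:
Step 0: x=[4.0000 10.0000] v=[0.0000 0.0000]
Step 1: x=[4.1250 9.9375] v=[0.5000 -0.2500]
Step 2: x=[4.3633 9.8184] v=[0.9531 -0.4766]
Step 3: x=[4.6925 9.6538] v=[1.3169 -0.6585]
Step 4: x=[5.0818 9.4591] v=[1.5572 -0.7787]
Step 5: x=[5.4947 9.2526] v=[1.6515 -0.8259]
Step 6: x=[5.8925 9.0537] v=[1.5910 -0.7956]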